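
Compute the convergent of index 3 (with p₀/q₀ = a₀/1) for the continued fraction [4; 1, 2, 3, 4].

Using pₖ = aₖpₖ₋₁ + pₖ₋₂, qₖ = aₖqₖ₋₁ + qₖ₋₂ (with p₋₁=1, p₋₂=0, q₋₁=0, q₋₂=1):
  k=0: a=4, p=4, q=1
  k=1: a=1, p=5, q=1
  k=2: a=2, p=14, q=3
  k=3: a=3, p=47, q=10

47/10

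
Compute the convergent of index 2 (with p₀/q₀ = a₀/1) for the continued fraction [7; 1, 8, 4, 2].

Using pₖ = aₖpₖ₋₁ + pₖ₋₂, qₖ = aₖqₖ₋₁ + qₖ₋₂ (with p₋₁=1, p₋₂=0, q₋₁=0, q₋₂=1):
  k=0: a=7, p=7, q=1
  k=1: a=1, p=8, q=1
  k=2: a=8, p=71, q=9

71/9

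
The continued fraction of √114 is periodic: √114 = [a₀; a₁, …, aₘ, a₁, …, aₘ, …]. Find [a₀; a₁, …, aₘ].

[10; 1, 2, 10, 2, 1, 20]

a₀ = ⌊√114⌋ = 10.
With m₀=0, d₀=1 and mₖ₊₁ = dₖaₖ − mₖ, dₖ₊₁ = (n − mₖ₊₁²)/dₖ, aₖ₊₁ = ⌊(a₀+mₖ₊₁)/dₖ₊₁⌋:
  k=1: m=10, d=14, a=1
  k=2: m=4, d=7, a=2
  k=3: m=10, d=2, a=10
  k=4: m=10, d=7, a=2
  k=5: m=4, d=14, a=1
  k=6: m=10, d=1, a=20
d=1 and a=2a₀=20 at k=6, so the next step gives (m, d) = (10, 14) again — its k=1 value — and the period has length 6.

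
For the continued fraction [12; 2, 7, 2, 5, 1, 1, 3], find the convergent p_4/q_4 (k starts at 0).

2182/175

Using pₖ = aₖpₖ₋₁ + pₖ₋₂, qₖ = aₖqₖ₋₁ + qₖ₋₂ (with p₋₁=1, p₋₂=0, q₋₁=0, q₋₂=1):
  k=0: a=12, p=12, q=1
  k=1: a=2, p=25, q=2
  k=2: a=7, p=187, q=15
  k=3: a=2, p=399, q=32
  k=4: a=5, p=2182, q=175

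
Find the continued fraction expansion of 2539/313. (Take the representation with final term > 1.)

[8; 8, 1, 16, 2]

2539 = 8·313 + 35
313 = 8·35 + 33
35 = 1·33 + 2
33 = 16·2 + 1
2 = 2·1 + 0  (stop)
So 2539/313 = [8; 8, 1, 16, 2].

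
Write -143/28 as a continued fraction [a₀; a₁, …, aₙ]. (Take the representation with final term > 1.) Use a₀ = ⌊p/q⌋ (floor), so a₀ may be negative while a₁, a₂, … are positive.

-143 = -6·28 + 25
28 = 1·25 + 3
25 = 8·3 + 1
3 = 3·1 + 0  (stop)
So -143/28 = [-6; 1, 8, 3].

[-6; 1, 8, 3]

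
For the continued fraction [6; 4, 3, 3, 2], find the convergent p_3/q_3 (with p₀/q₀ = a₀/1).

Using pₖ = aₖpₖ₋₁ + pₖ₋₂, qₖ = aₖqₖ₋₁ + qₖ₋₂ (with p₋₁=1, p₋₂=0, q₋₁=0, q₋₂=1):
  k=0: a=6, p=6, q=1
  k=1: a=4, p=25, q=4
  k=2: a=3, p=81, q=13
  k=3: a=3, p=268, q=43

268/43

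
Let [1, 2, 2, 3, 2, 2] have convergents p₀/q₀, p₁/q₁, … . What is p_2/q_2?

7/5

Using pₖ = aₖpₖ₋₁ + pₖ₋₂, qₖ = aₖqₖ₋₁ + qₖ₋₂ (with p₋₁=1, p₋₂=0, q₋₁=0, q₋₂=1):
  k=0: a=1, p=1, q=1
  k=1: a=2, p=3, q=2
  k=2: a=2, p=7, q=5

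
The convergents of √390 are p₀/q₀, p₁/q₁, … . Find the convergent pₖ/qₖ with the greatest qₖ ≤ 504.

9341/473

√390 = [19; 1, 2, 1, 38, …] (period length 4).
Convergents:
  p_0/q_0 = 19/1
  p_1/q_1 = 20/1
  p_2/q_2 = 59/3
  p_3/q_3 = 79/4
  p_4/q_4 = 3061/155
  p_5/q_5 = 3140/159
  p_6/q_6 = 9341/473
  p_7/q_7 = 12481/632
q_6 = 473 ≤ 504 < 632 = q_7, so the answer is 9341/473.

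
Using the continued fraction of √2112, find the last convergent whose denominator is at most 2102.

96141/2092

√2112 = [45; 1, 21, 1, 90, …] (period length 4).
Convergents:
  p_0/q_0 = 45/1
  p_1/q_1 = 46/1
  p_2/q_2 = 1011/22
  p_3/q_3 = 1057/23
  p_4/q_4 = 96141/2092
  p_5/q_5 = 97198/2115
q_4 = 2092 ≤ 2102 < 2115 = q_5, so the answer is 96141/2092.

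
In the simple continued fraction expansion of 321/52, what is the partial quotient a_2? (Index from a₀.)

321 = 6·52 + 9   →  a_0 = 6
52 = 5·9 + 7   →  a_1 = 5
9 = 1·7 + 2   →  a_2 = 1

1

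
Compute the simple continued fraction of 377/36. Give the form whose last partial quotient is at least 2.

377 = 10×36 + 17
36 = 2×17 + 2
17 = 8×2 + 1
2 = 2×1 + 0  (stop)
So 377/36 = [10; 2, 8, 2].

[10; 2, 8, 2]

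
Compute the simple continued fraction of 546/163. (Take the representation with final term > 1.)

546 = 3×163 + 57
163 = 2×57 + 49
57 = 1×49 + 8
49 = 6×8 + 1
8 = 8×1 + 0  (stop)
So 546/163 = [3; 2, 1, 6, 8].

[3; 2, 1, 6, 8]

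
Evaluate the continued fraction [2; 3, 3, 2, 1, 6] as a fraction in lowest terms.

Fold from the inside: start with 6/1.
  1 + 1/6 = 7/6
  2 + 6/7 = 20/7
  3 + 7/20 = 67/20
  3 + 20/67 = 221/67
  2 + 67/221 = 509/221

509/221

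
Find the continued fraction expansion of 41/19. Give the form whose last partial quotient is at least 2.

[2; 6, 3]

41 = 2×19 + 3
19 = 6×3 + 1
3 = 3×1 + 0  (stop)
So 41/19 = [2; 6, 3].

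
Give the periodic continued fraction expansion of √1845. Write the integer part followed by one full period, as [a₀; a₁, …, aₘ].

a₀ = ⌊√1845⌋ = 42.

[42; 1, 20, 2, 20, 1, 84]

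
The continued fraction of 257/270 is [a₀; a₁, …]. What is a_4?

3

257 = 0·270 + 257   →  a_0 = 0
270 = 1·257 + 13   →  a_1 = 1
257 = 19·13 + 10   →  a_2 = 19
13 = 1·10 + 3   →  a_3 = 1
10 = 3·3 + 1   →  a_4 = 3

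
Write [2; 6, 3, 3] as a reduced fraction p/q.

136/63

Using pₖ = aₖpₖ₋₁ + pₖ₋₂ and qₖ = aₖqₖ₋₁ + qₖ₋₂:
  k=0: a=2, p=2, q=1
  k=1: a=6, p=13, q=6
  k=2: a=3, p=41, q=19
  k=3: a=3, p=136, q=63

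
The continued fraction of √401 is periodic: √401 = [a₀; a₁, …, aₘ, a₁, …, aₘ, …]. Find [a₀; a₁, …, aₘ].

[20; 40]

a₀ = ⌊√401⌋ = 20.
With m₀=0, d₀=1 and mₖ₊₁ = dₖaₖ − mₖ, dₖ₊₁ = (n − mₖ₊₁²)/dₖ, aₖ₊₁ = ⌊(a₀+mₖ₊₁)/dₖ₊₁⌋:
  k=1: m=20, d=1, a=40
d=1 and a=2a₀=40 at k=1, so the next step gives (m, d) = (20, 1) again — its k=1 value — and the period has length 1.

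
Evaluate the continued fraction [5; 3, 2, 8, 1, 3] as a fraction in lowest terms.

1359/257

Fold from the inside: start with 3/1.
  1 + 1/3 = 4/3
  8 + 3/4 = 35/4
  2 + 4/35 = 74/35
  3 + 35/74 = 257/74
  5 + 74/257 = 1359/257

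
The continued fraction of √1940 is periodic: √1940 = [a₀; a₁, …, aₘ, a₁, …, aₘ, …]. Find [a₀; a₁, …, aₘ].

a₀ = ⌊√1940⌋ = 44.
With m₀=0, d₀=1 and mₖ₊₁ = dₖaₖ − mₖ, dₖ₊₁ = (n − mₖ₊₁²)/dₖ, aₖ₊₁ = ⌊(a₀+mₖ₊₁)/dₖ₊₁⌋:
  k=1: m=44, d=4, a=22
  k=2: m=44, d=1, a=88
d=1 and a=2a₀=88 at k=2, so the next step gives (m, d) = (44, 4) again — its k=1 value — and the period has length 2.

[44; 22, 88]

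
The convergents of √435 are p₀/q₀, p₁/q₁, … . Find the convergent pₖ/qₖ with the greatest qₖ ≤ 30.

√435 = [20; 1, 5, 1, 40, …] (period length 4).
Convergents:
  p_0/q_0 = 20/1
  p_1/q_1 = 21/1
  p_2/q_2 = 125/6
  p_3/q_3 = 146/7
  p_4/q_4 = 5965/286
q_3 = 7 ≤ 30 < 286 = q_4, so the answer is 146/7.

146/7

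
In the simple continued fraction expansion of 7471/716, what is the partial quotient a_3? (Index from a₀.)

3

7471 = 10·716 + 311   →  a_0 = 10
716 = 2·311 + 94   →  a_1 = 2
311 = 3·94 + 29   →  a_2 = 3
94 = 3·29 + 7   →  a_3 = 3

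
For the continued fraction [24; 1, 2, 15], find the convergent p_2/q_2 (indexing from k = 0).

74/3

Using pₖ = aₖpₖ₋₁ + pₖ₋₂, qₖ = aₖqₖ₋₁ + qₖ₋₂ (with p₋₁=1, p₋₂=0, q₋₁=0, q₋₂=1):
  k=0: a=24, p=24, q=1
  k=1: a=1, p=25, q=1
  k=2: a=2, p=74, q=3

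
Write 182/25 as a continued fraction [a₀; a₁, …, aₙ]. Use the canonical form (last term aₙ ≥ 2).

182 = 7·25 + 7
25 = 3·7 + 4
7 = 1·4 + 3
4 = 1·3 + 1
3 = 3·1 + 0  (stop)
So 182/25 = [7; 3, 1, 1, 3].

[7; 3, 1, 1, 3]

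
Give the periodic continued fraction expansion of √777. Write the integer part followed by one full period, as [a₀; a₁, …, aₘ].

[27; 1, 6, 1, 54]

a₀ = ⌊√777⌋ = 27.
With m₀=0, d₀=1 and mₖ₊₁ = dₖaₖ − mₖ, dₖ₊₁ = (n − mₖ₊₁²)/dₖ, aₖ₊₁ = ⌊(a₀+mₖ₊₁)/dₖ₊₁⌋:
  k=1: m=27, d=48, a=1
  k=2: m=21, d=7, a=6
  k=3: m=21, d=48, a=1
  k=4: m=27, d=1, a=54
d=1 and a=2a₀=54 at k=4, so the next step gives (m, d) = (27, 48) again — its k=1 value — and the period has length 4.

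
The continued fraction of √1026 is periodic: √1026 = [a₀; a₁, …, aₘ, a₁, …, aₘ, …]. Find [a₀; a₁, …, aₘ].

[32; 32, 64]

a₀ = ⌊√1026⌋ = 32.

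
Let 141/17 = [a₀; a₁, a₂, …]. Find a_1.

141 = 8·17 + 5   →  a_0 = 8
17 = 3·5 + 2   →  a_1 = 3

3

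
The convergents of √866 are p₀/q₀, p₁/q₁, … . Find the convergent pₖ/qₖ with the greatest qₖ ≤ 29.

206/7

√866 = [29; 2, 2, 1, 28, 1, 2, 2, 58, …] (period length 8).
Convergents:
  p_0/q_0 = 29/1
  p_1/q_1 = 59/2
  p_2/q_2 = 147/5
  p_3/q_3 = 206/7
  p_4/q_4 = 5915/201
q_3 = 7 ≤ 29 < 201 = q_4, so the answer is 206/7.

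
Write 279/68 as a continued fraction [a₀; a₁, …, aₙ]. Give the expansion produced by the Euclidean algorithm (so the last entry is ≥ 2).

279 = 4·68 + 7
68 = 9·7 + 5
7 = 1·5 + 2
5 = 2·2 + 1
2 = 2·1 + 0  (stop)
So 279/68 = [4; 9, 1, 2, 2].

[4; 9, 1, 2, 2]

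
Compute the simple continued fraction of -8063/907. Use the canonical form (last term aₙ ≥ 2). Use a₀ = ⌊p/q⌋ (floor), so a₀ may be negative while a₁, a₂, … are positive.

-8063 = -9×907 + 100
907 = 9×100 + 7
100 = 14×7 + 2
7 = 3×2 + 1
2 = 2×1 + 0  (stop)
So -8063/907 = [-9; 9, 14, 3, 2].

[-9; 9, 14, 3, 2]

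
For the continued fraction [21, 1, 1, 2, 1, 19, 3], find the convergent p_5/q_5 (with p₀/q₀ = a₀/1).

2977/138

Using pₖ = aₖpₖ₋₁ + pₖ₋₂, qₖ = aₖqₖ₋₁ + qₖ₋₂ (with p₋₁=1, p₋₂=0, q₋₁=0, q₋₂=1):
  k=0: a=21, p=21, q=1
  k=1: a=1, p=22, q=1
  k=2: a=1, p=43, q=2
  k=3: a=2, p=108, q=5
  k=4: a=1, p=151, q=7
  k=5: a=19, p=2977, q=138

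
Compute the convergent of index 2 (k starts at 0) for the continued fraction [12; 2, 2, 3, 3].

62/5

Using pₖ = aₖpₖ₋₁ + pₖ₋₂, qₖ = aₖqₖ₋₁ + qₖ₋₂ (with p₋₁=1, p₋₂=0, q₋₁=0, q₋₂=1):
  k=0: a=12, p=12, q=1
  k=1: a=2, p=25, q=2
  k=2: a=2, p=62, q=5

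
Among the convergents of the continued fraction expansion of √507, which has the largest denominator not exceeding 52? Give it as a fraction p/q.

698/31

√507 = [22; 1, 1, 14, 1, 1, 44, …] (period length 6).
Convergents:
  p_0/q_0 = 22/1
  p_1/q_1 = 23/1
  p_2/q_2 = 45/2
  p_3/q_3 = 653/29
  p_4/q_4 = 698/31
  p_5/q_5 = 1351/60
q_4 = 31 ≤ 52 < 60 = q_5, so the answer is 698/31.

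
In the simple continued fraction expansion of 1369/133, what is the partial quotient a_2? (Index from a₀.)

2

1369 = 10·133 + 39   →  a_0 = 10
133 = 3·39 + 16   →  a_1 = 3
39 = 2·16 + 7   →  a_2 = 2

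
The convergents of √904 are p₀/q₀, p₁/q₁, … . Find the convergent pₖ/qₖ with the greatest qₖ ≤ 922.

27090/901

√904 = [30; 15, 60, …] (period length 2).
Convergents:
  p_0/q_0 = 30/1
  p_1/q_1 = 451/15
  p_2/q_2 = 27090/901
  p_3/q_3 = 406801/13530
q_2 = 901 ≤ 922 < 13530 = q_3, so the answer is 27090/901.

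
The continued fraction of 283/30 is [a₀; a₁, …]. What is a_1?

283 = 9·30 + 13   →  a_0 = 9
30 = 2·13 + 4   →  a_1 = 2

2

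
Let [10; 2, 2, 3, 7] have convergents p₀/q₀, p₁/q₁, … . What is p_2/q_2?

52/5

Using pₖ = aₖpₖ₋₁ + pₖ₋₂, qₖ = aₖqₖ₋₁ + qₖ₋₂ (with p₋₁=1, p₋₂=0, q₋₁=0, q₋₂=1):
  k=0: a=10, p=10, q=1
  k=1: a=2, p=21, q=2
  k=2: a=2, p=52, q=5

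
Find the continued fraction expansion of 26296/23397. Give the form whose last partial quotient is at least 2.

26296 = 1*23397 + 2899
23397 = 8*2899 + 205
2899 = 14*205 + 29
205 = 7*29 + 2
29 = 14*2 + 1
2 = 2*1 + 0  (stop)
So 26296/23397 = [1; 8, 14, 7, 14, 2].

[1; 8, 14, 7, 14, 2]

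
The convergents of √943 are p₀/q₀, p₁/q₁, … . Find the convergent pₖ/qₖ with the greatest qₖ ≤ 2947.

45479/1481

√943 = [30; 1, 2, 2, 2, 1, 60, …] (period length 6).
Convergents:
  p_0/q_0 = 30/1
  p_1/q_1 = 31/1
  p_2/q_2 = 92/3
  p_3/q_3 = 215/7
  p_4/q_4 = 522/17
  p_5/q_5 = 737/24
  p_6/q_6 = 44742/1457
  p_7/q_7 = 45479/1481
  p_8/q_8 = 135700/4419
q_7 = 1481 ≤ 2947 < 4419 = q_8, so the answer is 45479/1481.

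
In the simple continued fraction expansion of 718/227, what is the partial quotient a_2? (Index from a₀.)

7

718 = 3·227 + 37   →  a_0 = 3
227 = 6·37 + 5   →  a_1 = 6
37 = 7·5 + 2   →  a_2 = 7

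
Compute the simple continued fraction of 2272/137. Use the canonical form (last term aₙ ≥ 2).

2272 = 16·137 + 80
137 = 1·80 + 57
80 = 1·57 + 23
57 = 2·23 + 11
23 = 2·11 + 1
11 = 11·1 + 0  (stop)
So 2272/137 = [16; 1, 1, 2, 2, 11].

[16; 1, 1, 2, 2, 11]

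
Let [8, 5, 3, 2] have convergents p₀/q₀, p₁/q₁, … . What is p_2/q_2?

131/16

Using pₖ = aₖpₖ₋₁ + pₖ₋₂, qₖ = aₖqₖ₋₁ + qₖ₋₂ (with p₋₁=1, p₋₂=0, q₋₁=0, q₋₂=1):
  k=0: a=8, p=8, q=1
  k=1: a=5, p=41, q=5
  k=2: a=3, p=131, q=16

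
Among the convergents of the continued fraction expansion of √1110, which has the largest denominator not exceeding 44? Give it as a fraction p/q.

√1110 = [33; 3, 6, 3, 66, …] (period length 4).
Convergents:
  p_0/q_0 = 33/1
  p_1/q_1 = 100/3
  p_2/q_2 = 633/19
  p_3/q_3 = 1999/60
q_2 = 19 ≤ 44 < 60 = q_3, so the answer is 633/19.

633/19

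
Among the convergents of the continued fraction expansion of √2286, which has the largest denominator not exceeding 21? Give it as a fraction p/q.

765/16

√2286 = [47; 1, 4, 3, 10, 3, 4, 1, 94, …] (period length 8).
Convergents:
  p_0/q_0 = 47/1
  p_1/q_1 = 48/1
  p_2/q_2 = 239/5
  p_3/q_3 = 765/16
  p_4/q_4 = 7889/165
q_3 = 16 ≤ 21 < 165 = q_4, so the answer is 765/16.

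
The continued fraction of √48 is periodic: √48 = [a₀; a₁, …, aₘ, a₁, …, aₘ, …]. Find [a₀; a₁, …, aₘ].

[6; 1, 12]

a₀ = ⌊√48⌋ = 6.
With m₀=0, d₀=1 and mₖ₊₁ = dₖaₖ − mₖ, dₖ₊₁ = (n − mₖ₊₁²)/dₖ, aₖ₊₁ = ⌊(a₀+mₖ₊₁)/dₖ₊₁⌋:
  k=1: m=6, d=12, a=1
  k=2: m=6, d=1, a=12
d=1 and a=2a₀=12 at k=2, so the next step gives (m, d) = (6, 12) again — its k=1 value — and the period has length 2.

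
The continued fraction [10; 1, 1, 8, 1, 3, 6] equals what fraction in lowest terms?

4874/463

Fold from the inside: start with 6/1.
  3 + 1/6 = 19/6
  1 + 6/19 = 25/19
  8 + 19/25 = 219/25
  1 + 25/219 = 244/219
  1 + 219/244 = 463/244
  10 + 244/463 = 4874/463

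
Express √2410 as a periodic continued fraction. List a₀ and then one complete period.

a₀ = ⌊√2410⌋ = 49.

[49; 10, 1, 8, 1, 10, 98]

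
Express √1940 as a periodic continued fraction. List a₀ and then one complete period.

a₀ = ⌊√1940⌋ = 44.

[44; 22, 88]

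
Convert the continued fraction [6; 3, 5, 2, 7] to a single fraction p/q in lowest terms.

1648/261

Using pₖ = aₖpₖ₋₁ + pₖ₋₂ and qₖ = aₖqₖ₋₁ + qₖ₋₂:
  k=0: a=6, p=6, q=1
  k=1: a=3, p=19, q=3
  k=2: a=5, p=101, q=16
  k=3: a=2, p=221, q=35
  k=4: a=7, p=1648, q=261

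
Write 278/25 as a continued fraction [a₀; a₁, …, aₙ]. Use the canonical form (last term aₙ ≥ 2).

278 = 11*25 + 3
25 = 8*3 + 1
3 = 3*1 + 0  (stop)
So 278/25 = [11; 8, 3].

[11; 8, 3]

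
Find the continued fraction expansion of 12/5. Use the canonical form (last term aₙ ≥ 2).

[2; 2, 2]

12 = 2*5 + 2
5 = 2*2 + 1
2 = 2*1 + 0  (stop)
So 12/5 = [2; 2, 2].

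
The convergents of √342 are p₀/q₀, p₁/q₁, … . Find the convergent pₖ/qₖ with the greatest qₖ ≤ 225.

√342 = [18; 2, 36, …] (period length 2).
Convergents:
  p_0/q_0 = 18/1
  p_1/q_1 = 37/2
  p_2/q_2 = 1350/73
  p_3/q_3 = 2737/148
  p_4/q_4 = 99882/5401
q_3 = 148 ≤ 225 < 5401 = q_4, so the answer is 2737/148.

2737/148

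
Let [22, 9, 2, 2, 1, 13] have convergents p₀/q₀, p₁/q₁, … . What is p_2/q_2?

Using pₖ = aₖpₖ₋₁ + pₖ₋₂, qₖ = aₖqₖ₋₁ + qₖ₋₂ (with p₋₁=1, p₋₂=0, q₋₁=0, q₋₂=1):
  k=0: a=22, p=22, q=1
  k=1: a=9, p=199, q=9
  k=2: a=2, p=420, q=19

420/19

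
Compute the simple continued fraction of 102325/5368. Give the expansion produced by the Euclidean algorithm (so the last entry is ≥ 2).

102325 = 19×5368 + 333
5368 = 16×333 + 40
333 = 8×40 + 13
40 = 3×13 + 1
13 = 13×1 + 0  (stop)
So 102325/5368 = [19; 16, 8, 3, 13].

[19; 16, 8, 3, 13]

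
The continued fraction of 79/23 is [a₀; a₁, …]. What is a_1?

79 = 3·23 + 10   →  a_0 = 3
23 = 2·10 + 3   →  a_1 = 2

2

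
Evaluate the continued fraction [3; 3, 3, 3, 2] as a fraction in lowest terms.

251/76

Fold from the inside: start with 2/1.
  3 + 1/2 = 7/2
  3 + 2/7 = 23/7
  3 + 7/23 = 76/23
  3 + 23/76 = 251/76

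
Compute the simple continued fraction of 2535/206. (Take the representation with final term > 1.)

[12; 3, 3, 1, 2, 2, 2]

2535 = 12×206 + 63
206 = 3×63 + 17
63 = 3×17 + 12
17 = 1×12 + 5
12 = 2×5 + 2
5 = 2×2 + 1
2 = 2×1 + 0  (stop)
So 2535/206 = [12; 3, 3, 1, 2, 2, 2].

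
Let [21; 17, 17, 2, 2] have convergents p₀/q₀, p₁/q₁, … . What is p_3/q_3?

12572/597

Using pₖ = aₖpₖ₋₁ + pₖ₋₂, qₖ = aₖqₖ₋₁ + qₖ₋₂ (with p₋₁=1, p₋₂=0, q₋₁=0, q₋₂=1):
  k=0: a=21, p=21, q=1
  k=1: a=17, p=358, q=17
  k=2: a=17, p=6107, q=290
  k=3: a=2, p=12572, q=597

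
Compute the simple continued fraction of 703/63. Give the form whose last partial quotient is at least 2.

703 = 11*63 + 10
63 = 6*10 + 3
10 = 3*3 + 1
3 = 3*1 + 0  (stop)
So 703/63 = [11; 6, 3, 3].

[11; 6, 3, 3]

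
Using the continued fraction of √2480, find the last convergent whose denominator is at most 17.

249/5

√2480 = [49; 1, 3, 1, 98, …] (period length 4).
Convergents:
  p_0/q_0 = 49/1
  p_1/q_1 = 50/1
  p_2/q_2 = 199/4
  p_3/q_3 = 249/5
  p_4/q_4 = 24601/494
q_3 = 5 ≤ 17 < 494 = q_4, so the answer is 249/5.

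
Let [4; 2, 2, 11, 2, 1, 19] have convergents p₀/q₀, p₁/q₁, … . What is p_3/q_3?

Using pₖ = aₖpₖ₋₁ + pₖ₋₂, qₖ = aₖqₖ₋₁ + qₖ₋₂ (with p₋₁=1, p₋₂=0, q₋₁=0, q₋₂=1):
  k=0: a=4, p=4, q=1
  k=1: a=2, p=9, q=2
  k=2: a=2, p=22, q=5
  k=3: a=11, p=251, q=57

251/57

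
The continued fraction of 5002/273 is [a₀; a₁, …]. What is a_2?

5002 = 18·273 + 88   →  a_0 = 18
273 = 3·88 + 9   →  a_1 = 3
88 = 9·9 + 7   →  a_2 = 9

9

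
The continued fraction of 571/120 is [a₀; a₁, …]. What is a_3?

7

571 = 4·120 + 91   →  a_0 = 4
120 = 1·91 + 29   →  a_1 = 1
91 = 3·29 + 4   →  a_2 = 3
29 = 7·4 + 1   →  a_3 = 7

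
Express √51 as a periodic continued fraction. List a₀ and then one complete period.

a₀ = ⌊√51⌋ = 7.
With m₀=0, d₀=1 and mₖ₊₁ = dₖaₖ − mₖ, dₖ₊₁ = (n − mₖ₊₁²)/dₖ, aₖ₊₁ = ⌊(a₀+mₖ₊₁)/dₖ₊₁⌋:
  k=1: m=7, d=2, a=7
  k=2: m=7, d=1, a=14
d=1 and a=2a₀=14 at k=2, so the next step gives (m, d) = (7, 2) again — its k=1 value — and the period has length 2.

[7; 7, 14]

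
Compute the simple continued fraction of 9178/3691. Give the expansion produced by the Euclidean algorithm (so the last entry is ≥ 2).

[2; 2, 18, 7, 14]

9178 = 2*3691 + 1796
3691 = 2*1796 + 99
1796 = 18*99 + 14
99 = 7*14 + 1
14 = 14*1 + 0  (stop)
So 9178/3691 = [2; 2, 18, 7, 14].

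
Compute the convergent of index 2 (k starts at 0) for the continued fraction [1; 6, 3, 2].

22/19

Using pₖ = aₖpₖ₋₁ + pₖ₋₂, qₖ = aₖqₖ₋₁ + qₖ₋₂ (with p₋₁=1, p₋₂=0, q₋₁=0, q₋₂=1):
  k=0: a=1, p=1, q=1
  k=1: a=6, p=7, q=6
  k=2: a=3, p=22, q=19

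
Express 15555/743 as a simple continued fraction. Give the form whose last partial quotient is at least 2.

[20; 1, 14, 2, 11, 2]

15555 = 20*743 + 695
743 = 1*695 + 48
695 = 14*48 + 23
48 = 2*23 + 2
23 = 11*2 + 1
2 = 2*1 + 0  (stop)
So 15555/743 = [20; 1, 14, 2, 11, 2].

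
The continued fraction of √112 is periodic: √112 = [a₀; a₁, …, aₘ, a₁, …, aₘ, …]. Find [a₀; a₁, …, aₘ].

a₀ = ⌊√112⌋ = 10.
With m₀=0, d₀=1 and mₖ₊₁ = dₖaₖ − mₖ, dₖ₊₁ = (n − mₖ₊₁²)/dₖ, aₖ₊₁ = ⌊(a₀+mₖ₊₁)/dₖ₊₁⌋:
  k=1: m=10, d=12, a=1
  k=2: m=2, d=9, a=1
  k=3: m=7, d=7, a=2
  k=4: m=7, d=9, a=1
  k=5: m=2, d=12, a=1
  k=6: m=10, d=1, a=20
d=1 and a=2a₀=20 at k=6, so the next step gives (m, d) = (10, 12) again — its k=1 value — and the period has length 6.

[10; 1, 1, 2, 1, 1, 20]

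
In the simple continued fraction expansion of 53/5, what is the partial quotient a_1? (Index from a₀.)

53 = 10·5 + 3   →  a_0 = 10
5 = 1·3 + 2   →  a_1 = 1

1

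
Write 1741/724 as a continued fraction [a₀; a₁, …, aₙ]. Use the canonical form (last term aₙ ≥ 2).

[2; 2, 2, 8, 8, 2]

1741 = 2×724 + 293
724 = 2×293 + 138
293 = 2×138 + 17
138 = 8×17 + 2
17 = 8×2 + 1
2 = 2×1 + 0  (stop)
So 1741/724 = [2; 2, 2, 8, 8, 2].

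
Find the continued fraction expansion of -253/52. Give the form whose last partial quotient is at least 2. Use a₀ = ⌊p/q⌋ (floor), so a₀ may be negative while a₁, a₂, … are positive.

[-5; 7, 2, 3]

-253 = -5*52 + 7
52 = 7*7 + 3
7 = 2*3 + 1
3 = 3*1 + 0  (stop)
So -253/52 = [-5; 7, 2, 3].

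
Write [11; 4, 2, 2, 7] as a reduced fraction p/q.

Fold from the inside: start with 7/1.
  2 + 1/7 = 15/7
  2 + 7/15 = 37/15
  4 + 15/37 = 163/37
  11 + 37/163 = 1830/163

1830/163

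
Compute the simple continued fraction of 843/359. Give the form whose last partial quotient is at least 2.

843 = 2·359 + 125
359 = 2·125 + 109
125 = 1·109 + 16
109 = 6·16 + 13
16 = 1·13 + 3
13 = 4·3 + 1
3 = 3·1 + 0  (stop)
So 843/359 = [2; 2, 1, 6, 1, 4, 3].

[2; 2, 1, 6, 1, 4, 3]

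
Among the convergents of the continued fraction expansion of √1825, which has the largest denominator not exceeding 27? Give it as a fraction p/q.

1068/25

√1825 = [42; 1, 2, 1, 1, 2, 1, 84, …] (period length 7).
Convergents:
  p_0/q_0 = 42/1
  p_1/q_1 = 43/1
  p_2/q_2 = 128/3
  p_3/q_3 = 171/4
  p_4/q_4 = 299/7
  p_5/q_5 = 769/18
  p_6/q_6 = 1068/25
  p_7/q_7 = 90481/2118
q_6 = 25 ≤ 27 < 2118 = q_7, so the answer is 1068/25.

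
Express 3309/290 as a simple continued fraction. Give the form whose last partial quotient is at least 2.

3309 = 11·290 + 119
290 = 2·119 + 52
119 = 2·52 + 15
52 = 3·15 + 7
15 = 2·7 + 1
7 = 7·1 + 0  (stop)
So 3309/290 = [11; 2, 2, 3, 2, 7].

[11; 2, 2, 3, 2, 7]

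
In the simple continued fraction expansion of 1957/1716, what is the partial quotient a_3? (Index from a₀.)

3

1957 = 1·1716 + 241   →  a_0 = 1
1716 = 7·241 + 29   →  a_1 = 7
241 = 8·29 + 9   →  a_2 = 8
29 = 3·9 + 2   →  a_3 = 3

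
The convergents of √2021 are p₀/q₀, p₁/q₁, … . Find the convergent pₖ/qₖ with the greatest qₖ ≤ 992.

√2021 = [44; 1, 21, 2, 21, 1, 88, …] (period length 6).
Convergents:
  p_0/q_0 = 44/1
  p_1/q_1 = 45/1
  p_2/q_2 = 989/22
  p_3/q_3 = 2023/45
  p_4/q_4 = 43472/967
  p_5/q_5 = 45495/1012
q_4 = 967 ≤ 992 < 1012 = q_5, so the answer is 43472/967.

43472/967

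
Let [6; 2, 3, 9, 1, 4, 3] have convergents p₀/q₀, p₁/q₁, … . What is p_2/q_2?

Using pₖ = aₖpₖ₋₁ + pₖ₋₂, qₖ = aₖqₖ₋₁ + qₖ₋₂ (with p₋₁=1, p₋₂=0, q₋₁=0, q₋₂=1):
  k=0: a=6, p=6, q=1
  k=1: a=2, p=13, q=2
  k=2: a=3, p=45, q=7

45/7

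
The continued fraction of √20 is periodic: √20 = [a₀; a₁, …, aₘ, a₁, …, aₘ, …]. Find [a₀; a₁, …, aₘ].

[4; 2, 8]

a₀ = ⌊√20⌋ = 4.
With m₀=0, d₀=1 and mₖ₊₁ = dₖaₖ − mₖ, dₖ₊₁ = (n − mₖ₊₁²)/dₖ, aₖ₊₁ = ⌊(a₀+mₖ₊₁)/dₖ₊₁⌋:
  k=1: m=4, d=4, a=2
  k=2: m=4, d=1, a=8
d=1 and a=2a₀=8 at k=2, so the next step gives (m, d) = (4, 4) again — its k=1 value — and the period has length 2.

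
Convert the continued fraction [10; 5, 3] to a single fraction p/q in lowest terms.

Fold from the inside: start with 3/1.
  5 + 1/3 = 16/3
  10 + 3/16 = 163/16

163/16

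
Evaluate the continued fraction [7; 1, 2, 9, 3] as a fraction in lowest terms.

668/87

Fold from the inside: start with 3/1.
  9 + 1/3 = 28/3
  2 + 3/28 = 59/28
  1 + 28/59 = 87/59
  7 + 59/87 = 668/87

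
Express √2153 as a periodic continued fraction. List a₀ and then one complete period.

a₀ = ⌊√2153⌋ = 46.
With m₀=0, d₀=1 and mₖ₊₁ = dₖaₖ − mₖ, dₖ₊₁ = (n − mₖ₊₁²)/dₖ, aₖ₊₁ = ⌊(a₀+mₖ₊₁)/dₖ₊₁⌋:
  k=1: m=46, d=37, a=2
  k=2: m=28, d=37, a=2
  k=3: m=46, d=1, a=92
d=1 and a=2a₀=92 at k=3, so the next step gives (m, d) = (46, 37) again — its k=1 value — and the period has length 3.

[46; 2, 2, 92]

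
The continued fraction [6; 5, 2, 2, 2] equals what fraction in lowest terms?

402/65

Fold from the inside: start with 2/1.
  2 + 1/2 = 5/2
  2 + 2/5 = 12/5
  5 + 5/12 = 65/12
  6 + 12/65 = 402/65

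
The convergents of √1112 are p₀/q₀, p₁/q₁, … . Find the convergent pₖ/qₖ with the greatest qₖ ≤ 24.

√1112 = [33; 2, 1, 7, 1, 2, 66, …] (period length 6).
Convergents:
  p_0/q_0 = 33/1
  p_1/q_1 = 67/2
  p_2/q_2 = 100/3
  p_3/q_3 = 767/23
  p_4/q_4 = 867/26
q_3 = 23 ≤ 24 < 26 = q_4, so the answer is 767/23.

767/23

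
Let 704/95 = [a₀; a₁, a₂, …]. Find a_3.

704 = 7·95 + 39   →  a_0 = 7
95 = 2·39 + 17   →  a_1 = 2
39 = 2·17 + 5   →  a_2 = 2
17 = 3·5 + 2   →  a_3 = 3

3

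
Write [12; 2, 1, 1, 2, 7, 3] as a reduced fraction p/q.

3728/301

Using pₖ = aₖpₖ₋₁ + pₖ₋₂ and qₖ = aₖqₖ₋₁ + qₖ₋₂:
  k=0: a=12, p=12, q=1
  k=1: a=2, p=25, q=2
  k=2: a=1, p=37, q=3
  k=3: a=1, p=62, q=5
  k=4: a=2, p=161, q=13
  k=5: a=7, p=1189, q=96
  k=6: a=3, p=3728, q=301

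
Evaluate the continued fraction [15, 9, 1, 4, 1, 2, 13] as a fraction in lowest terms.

Fold from the inside: start with 13/1.
  2 + 1/13 = 27/13
  1 + 13/27 = 40/27
  4 + 27/40 = 187/40
  1 + 40/187 = 227/187
  9 + 187/227 = 2230/227
  15 + 227/2230 = 33677/2230

33677/2230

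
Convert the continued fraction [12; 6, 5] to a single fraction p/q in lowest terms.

Fold from the inside: start with 5/1.
  6 + 1/5 = 31/5
  12 + 5/31 = 377/31

377/31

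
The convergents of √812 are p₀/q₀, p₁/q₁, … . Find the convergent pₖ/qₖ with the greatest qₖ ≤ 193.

3220/113

√812 = [28; 2, 56, …] (period length 2).
Convergents:
  p_0/q_0 = 28/1
  p_1/q_1 = 57/2
  p_2/q_2 = 3220/113
  p_3/q_3 = 6497/228
q_2 = 113 ≤ 193 < 228 = q_3, so the answer is 3220/113.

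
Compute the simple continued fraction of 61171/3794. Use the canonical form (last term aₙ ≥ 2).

[16; 8, 8, 19, 3]

61171 = 16·3794 + 467
3794 = 8·467 + 58
467 = 8·58 + 3
58 = 19·3 + 1
3 = 3·1 + 0  (stop)
So 61171/3794 = [16; 8, 8, 19, 3].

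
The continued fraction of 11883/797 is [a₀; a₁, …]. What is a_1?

1

11883 = 14·797 + 725   →  a_0 = 14
797 = 1·725 + 72   →  a_1 = 1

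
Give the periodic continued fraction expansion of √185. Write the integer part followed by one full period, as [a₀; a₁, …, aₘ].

a₀ = ⌊√185⌋ = 13.
With m₀=0, d₀=1 and mₖ₊₁ = dₖaₖ − mₖ, dₖ₊₁ = (n − mₖ₊₁²)/dₖ, aₖ₊₁ = ⌊(a₀+mₖ₊₁)/dₖ₊₁⌋:
  k=1: m=13, d=16, a=1
  k=2: m=3, d=11, a=1
  k=3: m=8, d=11, a=1
  k=4: m=3, d=16, a=1
  k=5: m=13, d=1, a=26
d=1 and a=2a₀=26 at k=5, so the next step gives (m, d) = (13, 16) again — its k=1 value — and the period has length 5.

[13; 1, 1, 1, 1, 26]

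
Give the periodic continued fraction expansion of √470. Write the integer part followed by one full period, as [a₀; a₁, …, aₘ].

a₀ = ⌊√470⌋ = 21.

[21; 1, 2, 8, 2, 1, 42]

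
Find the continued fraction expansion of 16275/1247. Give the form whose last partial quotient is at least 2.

16275 = 13·1247 + 64
1247 = 19·64 + 31
64 = 2·31 + 2
31 = 15·2 + 1
2 = 2·1 + 0  (stop)
So 16275/1247 = [13; 19, 2, 15, 2].

[13; 19, 2, 15, 2]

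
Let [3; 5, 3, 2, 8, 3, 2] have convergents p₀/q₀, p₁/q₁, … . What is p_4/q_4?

995/312

Using pₖ = aₖpₖ₋₁ + pₖ₋₂, qₖ = aₖqₖ₋₁ + qₖ₋₂ (with p₋₁=1, p₋₂=0, q₋₁=0, q₋₂=1):
  k=0: a=3, p=3, q=1
  k=1: a=5, p=16, q=5
  k=2: a=3, p=51, q=16
  k=3: a=2, p=118, q=37
  k=4: a=8, p=995, q=312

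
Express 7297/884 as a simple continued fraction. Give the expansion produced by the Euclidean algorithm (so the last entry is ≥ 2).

7297 = 8*884 + 225
884 = 3*225 + 209
225 = 1*209 + 16
209 = 13*16 + 1
16 = 16*1 + 0  (stop)
So 7297/884 = [8; 3, 1, 13, 16].

[8; 3, 1, 13, 16]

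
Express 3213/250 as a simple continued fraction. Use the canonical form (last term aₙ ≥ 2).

3213 = 12×250 + 213
250 = 1×213 + 37
213 = 5×37 + 28
37 = 1×28 + 9
28 = 3×9 + 1
9 = 9×1 + 0  (stop)
So 3213/250 = [12; 1, 5, 1, 3, 9].

[12; 1, 5, 1, 3, 9]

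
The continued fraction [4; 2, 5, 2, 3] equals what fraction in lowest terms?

Using pₖ = aₖpₖ₋₁ + pₖ₋₂ and qₖ = aₖqₖ₋₁ + qₖ₋₂:
  k=0: a=4, p=4, q=1
  k=1: a=2, p=9, q=2
  k=2: a=5, p=49, q=11
  k=3: a=2, p=107, q=24
  k=4: a=3, p=370, q=83

370/83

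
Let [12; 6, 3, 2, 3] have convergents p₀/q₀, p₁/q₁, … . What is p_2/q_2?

Using pₖ = aₖpₖ₋₁ + pₖ₋₂, qₖ = aₖqₖ₋₁ + qₖ₋₂ (with p₋₁=1, p₋₂=0, q₋₁=0, q₋₂=1):
  k=0: a=12, p=12, q=1
  k=1: a=6, p=73, q=6
  k=2: a=3, p=231, q=19

231/19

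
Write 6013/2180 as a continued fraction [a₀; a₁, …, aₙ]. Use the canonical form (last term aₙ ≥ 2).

6013 = 2×2180 + 1653
2180 = 1×1653 + 527
1653 = 3×527 + 72
527 = 7×72 + 23
72 = 3×23 + 3
23 = 7×3 + 2
3 = 1×2 + 1
2 = 2×1 + 0  (stop)
So 6013/2180 = [2; 1, 3, 7, 3, 7, 1, 2].

[2; 1, 3, 7, 3, 7, 1, 2]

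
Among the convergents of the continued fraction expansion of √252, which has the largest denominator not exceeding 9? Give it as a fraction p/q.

√252 = [15; 1, 6, 1, 30, …] (period length 4).
Convergents:
  p_0/q_0 = 15/1
  p_1/q_1 = 16/1
  p_2/q_2 = 111/7
  p_3/q_3 = 127/8
  p_4/q_4 = 3921/247
q_3 = 8 ≤ 9 < 247 = q_4, so the answer is 127/8.

127/8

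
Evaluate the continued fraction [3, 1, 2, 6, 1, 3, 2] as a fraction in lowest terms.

707/192

Using pₖ = aₖpₖ₋₁ + pₖ₋₂ and qₖ = aₖqₖ₋₁ + qₖ₋₂:
  k=0: a=3, p=3, q=1
  k=1: a=1, p=4, q=1
  k=2: a=2, p=11, q=3
  k=3: a=6, p=70, q=19
  k=4: a=1, p=81, q=22
  k=5: a=3, p=313, q=85
  k=6: a=2, p=707, q=192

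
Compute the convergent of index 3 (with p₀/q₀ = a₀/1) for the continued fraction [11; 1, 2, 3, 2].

117/10

Using pₖ = aₖpₖ₋₁ + pₖ₋₂, qₖ = aₖqₖ₋₁ + qₖ₋₂ (with p₋₁=1, p₋₂=0, q₋₁=0, q₋₂=1):
  k=0: a=11, p=11, q=1
  k=1: a=1, p=12, q=1
  k=2: a=2, p=35, q=3
  k=3: a=3, p=117, q=10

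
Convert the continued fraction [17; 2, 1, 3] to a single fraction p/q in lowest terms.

191/11

Using pₖ = aₖpₖ₋₁ + pₖ₋₂ and qₖ = aₖqₖ₋₁ + qₖ₋₂:
  k=0: a=17, p=17, q=1
  k=1: a=2, p=35, q=2
  k=2: a=1, p=52, q=3
  k=3: a=3, p=191, q=11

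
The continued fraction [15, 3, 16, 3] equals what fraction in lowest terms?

2299/150

Fold from the inside: start with 3/1.
  16 + 1/3 = 49/3
  3 + 3/49 = 150/49
  15 + 49/150 = 2299/150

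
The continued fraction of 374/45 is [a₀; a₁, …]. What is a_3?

1

374 = 8·45 + 14   →  a_0 = 8
45 = 3·14 + 3   →  a_1 = 3
14 = 4·3 + 2   →  a_2 = 4
3 = 1·2 + 1   →  a_3 = 1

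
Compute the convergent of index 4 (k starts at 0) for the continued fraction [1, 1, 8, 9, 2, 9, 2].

327/173

Using pₖ = aₖpₖ₋₁ + pₖ₋₂, qₖ = aₖqₖ₋₁ + qₖ₋₂ (with p₋₁=1, p₋₂=0, q₋₁=0, q₋₂=1):
  k=0: a=1, p=1, q=1
  k=1: a=1, p=2, q=1
  k=2: a=8, p=17, q=9
  k=3: a=9, p=155, q=82
  k=4: a=2, p=327, q=173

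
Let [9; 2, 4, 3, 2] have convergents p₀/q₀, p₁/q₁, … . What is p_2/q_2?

85/9

Using pₖ = aₖpₖ₋₁ + pₖ₋₂, qₖ = aₖqₖ₋₁ + qₖ₋₂ (with p₋₁=1, p₋₂=0, q₋₁=0, q₋₂=1):
  k=0: a=9, p=9, q=1
  k=1: a=2, p=19, q=2
  k=2: a=4, p=85, q=9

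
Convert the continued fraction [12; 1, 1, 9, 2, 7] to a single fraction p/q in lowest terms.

3745/299

Using pₖ = aₖpₖ₋₁ + pₖ₋₂ and qₖ = aₖqₖ₋₁ + qₖ₋₂:
  k=0: a=12, p=12, q=1
  k=1: a=1, p=13, q=1
  k=2: a=1, p=25, q=2
  k=3: a=9, p=238, q=19
  k=4: a=2, p=501, q=40
  k=5: a=7, p=3745, q=299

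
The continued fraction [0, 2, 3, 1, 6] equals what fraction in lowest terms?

Using pₖ = aₖpₖ₋₁ + pₖ₋₂ and qₖ = aₖqₖ₋₁ + qₖ₋₂:
  k=0: a=0, p=0, q=1
  k=1: a=2, p=1, q=2
  k=2: a=3, p=3, q=7
  k=3: a=1, p=4, q=9
  k=4: a=6, p=27, q=61

27/61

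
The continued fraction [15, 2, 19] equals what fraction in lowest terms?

Fold from the inside: start with 19/1.
  2 + 1/19 = 39/19
  15 + 19/39 = 604/39

604/39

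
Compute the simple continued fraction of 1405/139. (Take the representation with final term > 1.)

[10; 9, 3, 1, 3]

1405 = 10*139 + 15
139 = 9*15 + 4
15 = 3*4 + 3
4 = 1*3 + 1
3 = 3*1 + 0  (stop)
So 1405/139 = [10; 9, 3, 1, 3].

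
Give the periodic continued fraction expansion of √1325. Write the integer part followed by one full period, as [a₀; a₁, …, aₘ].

a₀ = ⌊√1325⌋ = 36.

[36; 2, 2, 72]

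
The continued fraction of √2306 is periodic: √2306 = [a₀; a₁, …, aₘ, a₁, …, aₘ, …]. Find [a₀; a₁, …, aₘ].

a₀ = ⌊√2306⌋ = 48.

[48; 48, 96]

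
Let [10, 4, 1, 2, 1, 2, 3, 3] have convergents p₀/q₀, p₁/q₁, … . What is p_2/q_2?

Using pₖ = aₖpₖ₋₁ + pₖ₋₂, qₖ = aₖqₖ₋₁ + qₖ₋₂ (with p₋₁=1, p₋₂=0, q₋₁=0, q₋₂=1):
  k=0: a=10, p=10, q=1
  k=1: a=4, p=41, q=4
  k=2: a=1, p=51, q=5

51/5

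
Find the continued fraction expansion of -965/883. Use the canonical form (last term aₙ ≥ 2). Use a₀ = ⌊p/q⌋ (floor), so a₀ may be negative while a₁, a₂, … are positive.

[-2; 1, 9, 1, 3, 3, 6]

-965 = -2×883 + 801
883 = 1×801 + 82
801 = 9×82 + 63
82 = 1×63 + 19
63 = 3×19 + 6
19 = 3×6 + 1
6 = 6×1 + 0  (stop)
So -965/883 = [-2; 1, 9, 1, 3, 3, 6].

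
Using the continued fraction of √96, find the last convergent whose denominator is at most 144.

970/99

√96 = [9; 1, 3, 1, 18, …] (period length 4).
Convergents:
  p_0/q_0 = 9/1
  p_1/q_1 = 10/1
  p_2/q_2 = 39/4
  p_3/q_3 = 49/5
  p_4/q_4 = 921/94
  p_5/q_5 = 970/99
  p_6/q_6 = 3831/391
q_5 = 99 ≤ 144 < 391 = q_6, so the answer is 970/99.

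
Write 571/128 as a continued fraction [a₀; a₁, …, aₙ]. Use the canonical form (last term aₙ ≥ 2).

[4; 2, 5, 1, 9]

571 = 4*128 + 59
128 = 2*59 + 10
59 = 5*10 + 9
10 = 1*9 + 1
9 = 9*1 + 0  (stop)
So 571/128 = [4; 2, 5, 1, 9].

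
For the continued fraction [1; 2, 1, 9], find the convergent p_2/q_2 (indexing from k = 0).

4/3

Using pₖ = aₖpₖ₋₁ + pₖ₋₂, qₖ = aₖqₖ₋₁ + qₖ₋₂ (with p₋₁=1, p₋₂=0, q₋₁=0, q₋₂=1):
  k=0: a=1, p=1, q=1
  k=1: a=2, p=3, q=2
  k=2: a=1, p=4, q=3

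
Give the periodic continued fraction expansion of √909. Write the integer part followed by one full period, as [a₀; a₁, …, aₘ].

[30; 6, 1, 2, 6, 2, 1, 6, 60]

a₀ = ⌊√909⌋ = 30.
With m₀=0, d₀=1 and mₖ₊₁ = dₖaₖ − mₖ, dₖ₊₁ = (n − mₖ₊₁²)/dₖ, aₖ₊₁ = ⌊(a₀+mₖ₊₁)/dₖ₊₁⌋:
  k=1: m=30, d=9, a=6
  k=2: m=24, d=37, a=1
  k=3: m=13, d=20, a=2
  k=4: m=27, d=9, a=6
  k=5: m=27, d=20, a=2
  k=6: m=13, d=37, a=1
  k=7: m=24, d=9, a=6
  k=8: m=30, d=1, a=60
d=1 and a=2a₀=60 at k=8, so the next step gives (m, d) = (30, 9) again — its k=1 value — and the period has length 8.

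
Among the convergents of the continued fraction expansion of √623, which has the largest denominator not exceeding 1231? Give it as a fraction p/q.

√623 = [24; 1, 23, 1, 48, …] (period length 4).
Convergents:
  p_0/q_0 = 24/1
  p_1/q_1 = 25/1
  p_2/q_2 = 599/24
  p_3/q_3 = 624/25
  p_4/q_4 = 30551/1224
  p_5/q_5 = 31175/1249
q_4 = 1224 ≤ 1231 < 1249 = q_5, so the answer is 30551/1224.

30551/1224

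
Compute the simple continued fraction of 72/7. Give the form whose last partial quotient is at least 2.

72 = 10*7 + 2
7 = 3*2 + 1
2 = 2*1 + 0  (stop)
So 72/7 = [10; 3, 2].

[10; 3, 2]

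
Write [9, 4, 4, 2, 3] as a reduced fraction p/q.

Using pₖ = aₖpₖ₋₁ + pₖ₋₂ and qₖ = aₖqₖ₋₁ + qₖ₋₂:
  k=0: a=9, p=9, q=1
  k=1: a=4, p=37, q=4
  k=2: a=4, p=157, q=17
  k=3: a=2, p=351, q=38
  k=4: a=3, p=1210, q=131

1210/131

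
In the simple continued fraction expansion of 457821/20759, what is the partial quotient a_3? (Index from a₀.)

457821 = 22·20759 + 1123   →  a_0 = 22
20759 = 18·1123 + 545   →  a_1 = 18
1123 = 2·545 + 33   →  a_2 = 2
545 = 16·33 + 17   →  a_3 = 16

16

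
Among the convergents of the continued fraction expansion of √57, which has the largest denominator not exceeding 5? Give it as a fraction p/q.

15/2

√57 = [7; 1, 1, 4, 1, 1, 14, …] (period length 6).
Convergents:
  p_0/q_0 = 7/1
  p_1/q_1 = 8/1
  p_2/q_2 = 15/2
  p_3/q_3 = 68/9
q_2 = 2 ≤ 5 < 9 = q_3, so the answer is 15/2.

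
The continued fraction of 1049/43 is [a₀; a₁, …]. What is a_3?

1

1049 = 24·43 + 17   →  a_0 = 24
43 = 2·17 + 9   →  a_1 = 2
17 = 1·9 + 8   →  a_2 = 1
9 = 1·8 + 1   →  a_3 = 1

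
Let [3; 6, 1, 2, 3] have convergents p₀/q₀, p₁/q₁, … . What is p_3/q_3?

Using pₖ = aₖpₖ₋₁ + pₖ₋₂, qₖ = aₖqₖ₋₁ + qₖ₋₂ (with p₋₁=1, p₋₂=0, q₋₁=0, q₋₂=1):
  k=0: a=3, p=3, q=1
  k=1: a=6, p=19, q=6
  k=2: a=1, p=22, q=7
  k=3: a=2, p=63, q=20

63/20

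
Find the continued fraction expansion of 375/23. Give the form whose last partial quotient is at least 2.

375 = 16*23 + 7
23 = 3*7 + 2
7 = 3*2 + 1
2 = 2*1 + 0  (stop)
So 375/23 = [16; 3, 3, 2].

[16; 3, 3, 2]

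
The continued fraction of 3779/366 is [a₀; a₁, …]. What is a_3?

4

3779 = 10·366 + 119   →  a_0 = 10
366 = 3·119 + 9   →  a_1 = 3
119 = 13·9 + 2   →  a_2 = 13
9 = 4·2 + 1   →  a_3 = 4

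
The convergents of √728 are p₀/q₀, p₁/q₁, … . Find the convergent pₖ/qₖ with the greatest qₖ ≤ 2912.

√728 = [26; 1, 52, …] (period length 2).
Convergents:
  p_0/q_0 = 26/1
  p_1/q_1 = 27/1
  p_2/q_2 = 1430/53
  p_3/q_3 = 1457/54
  p_4/q_4 = 77194/2861
  p_5/q_5 = 78651/2915
q_4 = 2861 ≤ 2912 < 2915 = q_5, so the answer is 77194/2861.

77194/2861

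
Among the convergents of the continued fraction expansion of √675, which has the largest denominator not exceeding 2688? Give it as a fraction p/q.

√675 = [25; 1, 50, …] (period length 2).
Convergents:
  p_0/q_0 = 25/1
  p_1/q_1 = 26/1
  p_2/q_2 = 1325/51
  p_3/q_3 = 1351/52
  p_4/q_4 = 68875/2651
  p_5/q_5 = 70226/2703
q_4 = 2651 ≤ 2688 < 2703 = q_5, so the answer is 68875/2651.

68875/2651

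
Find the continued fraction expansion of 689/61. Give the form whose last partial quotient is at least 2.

[11; 3, 2, 1, 1, 3]

689 = 11·61 + 18
61 = 3·18 + 7
18 = 2·7 + 4
7 = 1·4 + 3
4 = 1·3 + 1
3 = 3·1 + 0  (stop)
So 689/61 = [11; 3, 2, 1, 1, 3].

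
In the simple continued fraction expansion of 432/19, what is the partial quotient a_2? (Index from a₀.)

432 = 22·19 + 14   →  a_0 = 22
19 = 1·14 + 5   →  a_1 = 1
14 = 2·5 + 4   →  a_2 = 2

2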